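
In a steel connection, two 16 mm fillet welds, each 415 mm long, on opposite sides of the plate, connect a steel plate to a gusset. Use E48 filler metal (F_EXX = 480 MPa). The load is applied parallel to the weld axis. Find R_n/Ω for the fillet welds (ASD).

R_n/Ω ≈ 1350 kN

Effective throat t_e = 0.707 × 16 = 11.31 mm.
Total length L = 830 mm; A_we = 11.31 × 830 = 9389 mm².
F_nw = 0.6 F_EXX = 0.6 × 480 = 288 MPa.
R_n = 288 × 9389 × 10⁻³ = 2704 kN; R_n/Ω = 2704/2.0 = 1352 kN.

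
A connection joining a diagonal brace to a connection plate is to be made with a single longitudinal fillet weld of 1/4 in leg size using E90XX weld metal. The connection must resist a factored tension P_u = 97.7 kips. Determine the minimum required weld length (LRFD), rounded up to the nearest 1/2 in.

L = 14 in

E90XX → F_EXX = 90 ksi.
Throat t_e = 0.707 × 0.25 = 0.1767 in.
φr_n = 0.75 × 0.6 × 90 × 0.1767 = 7.158 kips/in.
L_req = P_u / φr_n = 97.7 / 7.158 = 13.65 in total.
Round up → use L = 14 in.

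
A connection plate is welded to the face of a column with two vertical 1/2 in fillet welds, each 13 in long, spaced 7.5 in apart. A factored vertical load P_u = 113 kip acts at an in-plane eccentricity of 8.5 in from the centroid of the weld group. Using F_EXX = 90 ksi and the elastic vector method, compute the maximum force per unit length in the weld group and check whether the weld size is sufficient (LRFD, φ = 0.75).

Total weld length L_w = 26 in. Treat welds as unit-width lines.
Polar moment about centroid: J = 2[d³/12 + d(b/2)²] = 2[13³/12 + 13×3.75²] = 731.8 in³.
Direct shear f_v = P/L_w = 113 / 26 = 4.346 kip/in (vertical).
Torsion M = P·e = 113 × 8.5 = 960.5 kip·in.
Critical point at (x, y) = (3.75, 6.5) from centroid. f_tx = M·y/J = 8.531 kip/in; f_ty = M·x/J = 4.922 kip/in.
Resultant f_max = √[f_tx² + (f_v + f_ty)²] = √[8.531² + (4.346 + 4.922)²] = 12.6 kip/in.
Capacity per unit length: φr_n = 0.75 × 0.6 × 90 × (0.707 × 0.5) = 14.32 kip/in.
12.6 ≤ 14.32 → adequate.

f_max ≈ 12.6 kip/in; adequate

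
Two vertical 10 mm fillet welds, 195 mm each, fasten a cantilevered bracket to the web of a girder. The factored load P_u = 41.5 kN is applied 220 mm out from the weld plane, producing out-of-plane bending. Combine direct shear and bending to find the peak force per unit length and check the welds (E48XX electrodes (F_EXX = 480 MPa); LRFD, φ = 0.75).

L_w = 2 × 195 = 390 mm; section modulus (unit throat) S = 2 × L²/6 = 12680 mm².
Direct shear f_v = P/L_w = 41.5×10³/390 = 106.4 N/mm.
Moment M = P × e = 41.5×10³ × 220 = 9130000 N·mm; bending f_b = M/S = 720.3 N/mm.
f_max = √(f_v² + f_b²) = √(106.4² + 720.3²) = 728.1 N/mm.
φr_n = 0.75 × 0.6 × 480 × (0.707 × 10) = 1527 N/mm → adequate.

f_max ≈ 728 N/mm; adequate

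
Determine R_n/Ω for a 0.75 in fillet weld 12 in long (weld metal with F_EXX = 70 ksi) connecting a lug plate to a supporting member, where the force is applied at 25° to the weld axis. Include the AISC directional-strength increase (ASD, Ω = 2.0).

R_n/Ω ≈ 152 kip

t_e = 0.707 × 0.75 = 0.5302 in; A_we = 0.5302 × 12 = 6.363 in².
Directional factor: 1.0 + 0.5 sin^1.5(25°) = 1.137.
F_nw = 0.6 × 70 × 1.137 = 47.77 ksi.
R_n/Ω = (47.77 × 6.363) / 2.0 = 152 kip.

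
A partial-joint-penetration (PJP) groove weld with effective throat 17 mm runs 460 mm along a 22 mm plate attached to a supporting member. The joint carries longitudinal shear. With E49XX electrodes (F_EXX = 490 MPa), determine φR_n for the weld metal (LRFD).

φR_n ≈ 1720 kN

Effective throat (given) t_e = 17 mm.
A_we = 17 × 460 = 7820 mm².
F_nw = 0.6 F_EXX = 294 MPa.
φR_n = 0.75 × 294 × 7820 × 10⁻³ = 1724 kN.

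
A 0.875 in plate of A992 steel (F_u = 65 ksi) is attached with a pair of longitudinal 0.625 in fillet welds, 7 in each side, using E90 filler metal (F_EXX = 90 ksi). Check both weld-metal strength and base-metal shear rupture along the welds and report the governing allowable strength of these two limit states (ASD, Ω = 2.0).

t_e = 0.707 × 0.625 = 0.4419 in; L = 14 in.
Weld metal: R_n/Ω = (1/2.0) × 0.6 × 90 × 0.4419 × 14 = 167 kips.
Base metal (shear rupture): R_n/Ω = (1/2.0) × 0.6 × 65 × 0.875 × 14 = 238.9 kips.
Governing: weld metal.

R_n/Ω ≈ 167 kips (weld metal governs)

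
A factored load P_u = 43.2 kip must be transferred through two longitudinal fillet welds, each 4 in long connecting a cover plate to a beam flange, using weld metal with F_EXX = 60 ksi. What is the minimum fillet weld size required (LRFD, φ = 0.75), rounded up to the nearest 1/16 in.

w = 5/16 in

Total weld length L = 8 in.
Required throat t_e = P_u / (φ × 0.6 F_EXX × L) = 43.2 / (0.75 × 0.6 × 60 × 8) = 0.2 in.
Required leg w = t_e / 0.707 = 0.2829 in → use 5/16 in.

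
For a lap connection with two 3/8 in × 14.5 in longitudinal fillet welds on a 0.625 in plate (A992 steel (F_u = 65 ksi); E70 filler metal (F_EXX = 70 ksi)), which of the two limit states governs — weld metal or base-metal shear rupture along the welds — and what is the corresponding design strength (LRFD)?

φR_n ≈ 242 kip (weld metal governs)

t_e = 0.707 × 0.375 = 0.2651 in; L = 29 in.
Weld metal: φR_n = 0.75 × 0.6 × 70 × 0.2651 × 29 = 242.2 kip.
Base metal (shear rupture): φR_n = 0.75 × 0.6 × 65 × 0.625 × 29 = 530.2 kip.
Governing: weld metal.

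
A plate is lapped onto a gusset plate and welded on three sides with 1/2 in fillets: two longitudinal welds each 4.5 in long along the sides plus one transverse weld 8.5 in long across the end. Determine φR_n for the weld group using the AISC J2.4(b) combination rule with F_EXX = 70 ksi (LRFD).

φR_n ≈ 227 kip

t_e = 0.707 × 0.5 = 0.3535 in.
R_nwl = 0.6 × 70 × 0.3535 × 9 = 133.6 kip (longitudinal, 2 welds).
R_nwt = 0.6 × 70 × 0.3535 × 8.5 = 126.2 kip (transverse, base value).
(i) R_nwl + R_nwt = 259.8 kip; (ii) 0.85 R_nwl + 1.5 R_nwt = 302.9 kip.
R_n = max = 302.9 kip [governs: (ii)]; φR_n = 227.2 kip.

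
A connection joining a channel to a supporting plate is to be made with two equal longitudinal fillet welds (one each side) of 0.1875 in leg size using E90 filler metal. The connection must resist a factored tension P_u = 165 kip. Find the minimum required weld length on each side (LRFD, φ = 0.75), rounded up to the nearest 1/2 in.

E90XX → F_EXX = 90 ksi.
Throat t_e = 0.707 × 0.1875 = 0.1326 in.
φr_n = 0.75 × 0.6 × 90 × 0.1326 = 5.369 kip/in.
L_req = P_u / φr_n = 165 / 5.369 = 30.73 in total.
Per side: 30.73 / 2 = 15.37 in.
Round up → use L = 15.5 in on each side.

L = 15.5 in on each side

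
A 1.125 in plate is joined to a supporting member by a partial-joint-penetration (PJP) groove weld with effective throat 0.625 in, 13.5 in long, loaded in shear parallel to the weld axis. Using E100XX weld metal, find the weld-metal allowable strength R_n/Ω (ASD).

E100XX → F_EXX = 100 ksi.
Effective throat (given) t_e = 0.625 in.
A_we = 0.625 × 13.5 = 8.438 in².
F_nw = 0.6 F_EXX = 60 ksi.
R_n/Ω = (60 × 8.438) / 2.0 = 253.1 kips.

R_n/Ω ≈ 253 kips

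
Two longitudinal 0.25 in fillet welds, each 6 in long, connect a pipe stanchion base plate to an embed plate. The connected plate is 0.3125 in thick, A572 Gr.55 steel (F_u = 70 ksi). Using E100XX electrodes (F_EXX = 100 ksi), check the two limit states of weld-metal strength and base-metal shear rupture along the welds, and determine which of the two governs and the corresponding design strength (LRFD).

t_e = 0.707 × 0.25 = 0.1767 in; L = 12 in.
Weld metal: φR_n = 0.75 × 0.6 × 100 × 0.1767 × 12 = 95.44 kips.
Base metal (shear rupture): φR_n = 0.75 × 0.6 × 70 × 0.3125 × 12 = 118.1 kips.
Governing: weld metal.

φR_n ≈ 95.4 kips (weld metal governs)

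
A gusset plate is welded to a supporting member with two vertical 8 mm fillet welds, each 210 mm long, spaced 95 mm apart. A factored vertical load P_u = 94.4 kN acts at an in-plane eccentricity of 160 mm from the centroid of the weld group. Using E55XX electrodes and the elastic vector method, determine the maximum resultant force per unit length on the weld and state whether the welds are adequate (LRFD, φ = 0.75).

E55XX → F_EXX = 550 MPa.
Total weld length L_w = 420 mm. Treat welds as unit-width lines.
Polar moment about centroid: J = 2[d³/12 + d(b/2)²] = 2[210³/12 + 210×47.5²] = 2491000 mm³.
Direct shear f_v = P/L_w = 94.4×10³ / 420 = 224.8 N/mm (vertical).
Torsion M = P·e = 94.4×10³ × 160 = 15104000 N·mm.
Critical point at (x, y) = (47.5, 105) from centroid. f_tx = M·y/J = 636.6 N/mm; f_ty = M·x/J = 288 N/mm.
Resultant f_max = √[f_tx² + (f_v + f_ty)²] = √[636.6² + (224.8 + 288)²] = 817.4 N/mm.
Capacity per unit length: φr_n = 0.75 × 0.6 × 550 × (0.707 × 8) = 1400 N/mm.
817.4 ≤ 1400 → adequate.

f_max ≈ 817 N/mm; adequate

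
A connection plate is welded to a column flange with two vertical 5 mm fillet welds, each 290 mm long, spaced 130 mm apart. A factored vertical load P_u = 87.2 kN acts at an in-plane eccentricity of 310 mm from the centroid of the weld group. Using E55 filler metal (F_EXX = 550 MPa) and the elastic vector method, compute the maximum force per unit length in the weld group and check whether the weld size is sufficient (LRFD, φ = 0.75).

Total weld length L_w = 580 mm. Treat welds as unit-width lines.
Polar moment about centroid: J = 2[d³/12 + d(b/2)²] = 2[290³/12 + 290×65²] = 6515000 mm³.
Direct shear f_v = P/L_w = 87.2×10³ / 580 = 150.3 N/mm (vertical).
Torsion M = P·e = 87.2×10³ × 310 = 27032000 N·mm.
Critical point at (x, y) = (65, 145) from centroid. f_tx = M·y/J = 601.6 N/mm; f_ty = M·x/J = 269.7 N/mm.
Resultant f_max = √[f_tx² + (f_v + f_ty)²] = √[601.6² + (150.3 + 269.7)²] = 733.7 N/mm.
Capacity per unit length: φr_n = 0.75 × 0.6 × 550 × (0.707 × 5) = 874.9 N/mm.
733.7 ≤ 874.9 → adequate.

f_max ≈ 734 N/mm; adequate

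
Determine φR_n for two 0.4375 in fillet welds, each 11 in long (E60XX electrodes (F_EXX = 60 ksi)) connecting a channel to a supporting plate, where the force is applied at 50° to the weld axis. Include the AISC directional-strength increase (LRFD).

φR_n ≈ 245 kip

t_e = 0.707 × 0.4375 = 0.3093 in; A_we = 0.3093 × 22 = 6.805 in².
Directional factor: 1.0 + 0.5 sin^1.5(50°) = 1.335.
F_nw = 0.6 × 60 × 1.335 = 48.07 ksi.
φR_n = 0.75 × 48.07 × 6.805 = 245.3 kip.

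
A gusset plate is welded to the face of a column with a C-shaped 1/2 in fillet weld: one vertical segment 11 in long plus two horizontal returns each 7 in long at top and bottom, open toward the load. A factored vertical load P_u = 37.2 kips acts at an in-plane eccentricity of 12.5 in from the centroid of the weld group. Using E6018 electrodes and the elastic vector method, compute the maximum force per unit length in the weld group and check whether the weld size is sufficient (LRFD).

f_max ≈ 6.3 kip/in; adequate

E60XX → F_EXX = 60 ksi.
Total weld length L_w = 25 in. Treat welds as unit-width lines.
Centroid: x̄ = 2×7×3.5 / 25 = 1.96 in from the vertical weld.
Polar moment about centroid: J = I_x + I_y = [11³/12 + 2×7×5.5²] + [11×1.96² + 2(7³/12 + 7×1.54²)] = 667 in³.
Direct shear f_v = P/L_w = 37.2 / 25 = 1.488 kip/in (vertical).
Torsion M = P·e = 37.2 × 12.5 = 465 kip·in.
Critical point at (x, y) = (5.04, 5.5) from centroid. f_tx = M·y/J = 3.834 kip/in; f_ty = M·x/J = 3.513 kip/in.
Resultant f_max = √[f_tx² + (f_v + f_ty)²] = √[3.834² + (1.488 + 3.513)²] = 6.302 kip/in.
Capacity per unit length: φr_n = 0.75 × 0.6 × 60 × (0.707 × 0.5) = 9.544 kip/in.
6.302 ≤ 9.544 → adequate.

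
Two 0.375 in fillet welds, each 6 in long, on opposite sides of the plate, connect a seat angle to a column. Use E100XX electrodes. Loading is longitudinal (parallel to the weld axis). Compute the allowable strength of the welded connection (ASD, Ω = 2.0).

E100XX → F_EXX = 100 ksi.
Effective throat t_e = 0.707 × 0.375 = 0.2651 in.
Total length L = 12 in; A_we = 0.2651 × 12 = 3.181 in².
F_nw = 0.6 F_EXX = 0.6 × 100 = 60 ksi.
R_n = 60 × 3.181 = 190.9 kip; R_n/Ω = 190.9/2.0 = 95.44 kip.

R_n/Ω ≈ 95.4 kip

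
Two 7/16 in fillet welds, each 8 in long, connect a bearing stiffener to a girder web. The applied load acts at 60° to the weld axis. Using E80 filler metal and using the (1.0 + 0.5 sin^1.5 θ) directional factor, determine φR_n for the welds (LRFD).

φR_n ≈ 250 kip

E80XX → F_EXX = 80 ksi.
t_e = 0.707 × 0.4375 = 0.3093 in; A_we = 0.3093 × 16 = 4.949 in².
Directional factor: 1.0 + 0.5 sin^1.5(60°) = 1.403.
F_nw = 0.6 × 80 × 1.403 = 67.34 ksi.
φR_n = 0.75 × 67.34 × 4.949 = 250 kip.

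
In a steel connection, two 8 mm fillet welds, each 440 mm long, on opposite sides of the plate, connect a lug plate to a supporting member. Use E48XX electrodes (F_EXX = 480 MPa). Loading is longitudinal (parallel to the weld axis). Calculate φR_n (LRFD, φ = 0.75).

Effective throat t_e = 0.707 × 8 = 5.656 mm.
Total length L = 880 mm; A_we = 5.656 × 880 = 4977 mm².
F_nw = 0.6 F_EXX = 0.6 × 480 = 288 MPa.
φR_n = 0.75 × 288 × 4977 × 10⁻³ = 1075 kN.

φR_n ≈ 1080 kN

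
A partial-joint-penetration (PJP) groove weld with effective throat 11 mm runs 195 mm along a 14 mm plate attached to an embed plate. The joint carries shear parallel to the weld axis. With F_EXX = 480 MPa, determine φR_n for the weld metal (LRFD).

Effective throat (given) t_e = 11 mm.
A_we = 11 × 195 = 2145 mm².
F_nw = 0.6 F_EXX = 288 MPa.
φR_n = 0.75 × 288 × 2145 × 10⁻³ = 463.3 kN.

φR_n ≈ 463 kN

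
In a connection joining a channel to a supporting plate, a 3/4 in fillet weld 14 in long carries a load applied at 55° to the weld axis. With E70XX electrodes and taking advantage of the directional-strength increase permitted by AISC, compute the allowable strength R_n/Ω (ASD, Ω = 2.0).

R_n/Ω ≈ 214 kip

E70XX → F_EXX = 70 ksi.
t_e = 0.707 × 0.75 = 0.5302 in; A_we = 0.5302 × 14 = 7.423 in².
Directional factor: 1.0 + 0.5 sin^1.5(55°) = 1.371.
F_nw = 0.6 × 70 × 1.371 = 57.57 ksi.
R_n/Ω = (57.57 × 7.423) / 2.0 = 213.7 kip.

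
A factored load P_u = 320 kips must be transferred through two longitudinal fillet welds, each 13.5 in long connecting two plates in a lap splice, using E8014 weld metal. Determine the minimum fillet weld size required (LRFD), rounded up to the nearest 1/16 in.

w = 1/2 in

E80XX → F_EXX = 80 ksi.
Total weld length L = 27 in.
Required throat t_e = P_u / (φ × 0.6 F_EXX × L) = 320 / (0.75 × 0.6 × 80 × 27) = 0.3292 in.
Required leg w = t_e / 0.707 = 0.4657 in → use 1/2 in.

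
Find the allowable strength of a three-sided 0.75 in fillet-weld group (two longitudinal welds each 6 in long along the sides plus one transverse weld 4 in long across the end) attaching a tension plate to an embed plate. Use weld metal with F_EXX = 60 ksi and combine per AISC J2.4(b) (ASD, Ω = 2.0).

t_e = 0.707 × 0.75 = 0.5302 in.
R_nwl = 0.6 × 60 × 0.5302 × 12 = 229.1 kip (longitudinal, 2 welds).
R_nwt = 0.6 × 60 × 0.5302 × 4 = 76.36 kip (transverse, base value).
(i) R_nwl + R_nwt = 305.4 kip; (ii) 0.85 R_nwl + 1.5 R_nwt = 309.2 kip.
R_n = max = 309.2 kip [governs: (ii)]; R_n/Ω = 154.6 kip.

R_n/Ω ≈ 155 kip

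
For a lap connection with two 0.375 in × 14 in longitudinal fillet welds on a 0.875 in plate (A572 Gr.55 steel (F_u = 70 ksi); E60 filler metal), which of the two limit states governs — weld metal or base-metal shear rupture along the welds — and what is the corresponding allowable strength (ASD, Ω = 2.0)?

E60XX → F_EXX = 60 ksi.
t_e = 0.707 × 0.375 = 0.2651 in; L = 28 in.
Weld metal: R_n/Ω = (1/2.0) × 0.6 × 60 × 0.2651 × 28 = 133.6 kip.
Base metal (shear rupture): R_n/Ω = (1/2.0) × 0.6 × 70 × 0.875 × 28 = 514.5 kip.
Governing: weld metal.

R_n/Ω ≈ 134 kip (weld metal governs)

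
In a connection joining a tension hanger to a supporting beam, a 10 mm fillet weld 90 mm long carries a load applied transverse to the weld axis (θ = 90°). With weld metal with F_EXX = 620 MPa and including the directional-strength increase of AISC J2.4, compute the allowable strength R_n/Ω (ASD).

t_e = 0.707 × 10 = 7.07 mm; A_we = 7.07 × 90 = 636.3 mm².
Directional factor: 1.0 + 0.5 sin^1.5(90°) = 1.5.
F_nw = 0.6 × 620 × 1.5 = 558 MPa.
R_n/Ω = (558 × 636.3) / 2.0 × 10⁻³ = 177.5 kN.

R_n/Ω ≈ 178 kN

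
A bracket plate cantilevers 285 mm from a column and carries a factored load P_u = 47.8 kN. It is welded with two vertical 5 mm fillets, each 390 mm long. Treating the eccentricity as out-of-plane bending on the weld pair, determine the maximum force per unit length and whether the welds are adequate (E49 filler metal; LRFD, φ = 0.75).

f_max ≈ 276 N/mm; adequate

E49XX → F_EXX = 490 MPa.
L_w = 2 × 390 = 780 mm; section modulus (unit throat) S = 2 × L²/6 = 50700 mm².
Direct shear f_v = P/L_w = 47.8×10³/780 = 61.28 N/mm.
Moment M = P × e = 47.8×10³ × 285 = 13623000 N·mm; bending f_b = M/S = 268.7 N/mm.
f_max = √(f_v² + f_b²) = √(61.28² + 268.7²) = 275.6 N/mm.
φr_n = 0.75 × 0.6 × 490 × (0.707 × 5) = 779.5 N/mm → adequate.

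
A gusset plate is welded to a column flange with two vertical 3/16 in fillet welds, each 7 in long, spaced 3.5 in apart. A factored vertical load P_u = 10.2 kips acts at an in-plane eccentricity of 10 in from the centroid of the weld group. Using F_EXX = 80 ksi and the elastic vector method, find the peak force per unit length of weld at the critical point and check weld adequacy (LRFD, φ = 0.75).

f_max ≈ 4.36 kip/in; adequate

Total weld length L_w = 14 in. Treat welds as unit-width lines.
Polar moment about centroid: J = 2[d³/12 + d(b/2)²] = 2[7³/12 + 7×1.75²] = 100 in³.
Direct shear f_v = P/L_w = 10.2 / 14 = 0.7286 kip/in (vertical).
Torsion M = P·e = 10.2 × 10 = 102 kip·in.
Critical point at (x, y) = (1.75, 3.5) from centroid. f_tx = M·y/J = 3.569 kip/in; f_ty = M·x/J = 1.784 kip/in.
Resultant f_max = √[f_tx² + (f_v + f_ty)²] = √[3.569² + (0.7286 + 1.784)²] = 4.364 kip/in.
Capacity per unit length: φr_n = 0.75 × 0.6 × 80 × (0.707 × 0.1875) = 4.772 kip/in.
4.364 ≤ 4.772 → adequate.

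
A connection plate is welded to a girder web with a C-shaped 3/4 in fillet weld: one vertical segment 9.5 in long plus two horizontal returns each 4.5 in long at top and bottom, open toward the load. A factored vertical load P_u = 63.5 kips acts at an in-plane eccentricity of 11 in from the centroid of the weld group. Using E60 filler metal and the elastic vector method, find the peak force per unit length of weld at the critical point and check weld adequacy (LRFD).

f_max ≈ 15.3 kip/in; NOT adequate

E60XX → F_EXX = 60 ksi.
Total weld length L_w = 18.5 in. Treat welds as unit-width lines.
Centroid: x̄ = 2×4.5×2.25 / 18.5 = 1.095 in from the vertical weld.
Polar moment about centroid: J = I_x + I_y = [9.5³/12 + 2×4.5×4.75²] + [9.5×1.095² + 2(4.5³/12 + 4.5×1.155²)] = 313.1 in³.
Direct shear f_v = P/L_w = 63.5 / 18.5 = 3.432 kip/in (vertical).
Torsion M = P·e = 63.5 × 11 = 698.5 kip·in.
Critical point at (x, y) = (3.405, 4.75) from centroid. f_tx = M·y/J = 10.6 kip/in; f_ty = M·x/J = 7.597 kip/in.
Resultant f_max = √[f_tx² + (f_v + f_ty)²] = √[10.6² + (3.432 + 7.597)²] = 15.3 kip/in.
Capacity per unit length: φr_n = 0.75 × 0.6 × 60 × (0.707 × 0.75) = 14.32 kip/in.
15.3 > 14.32 → NOT adequate.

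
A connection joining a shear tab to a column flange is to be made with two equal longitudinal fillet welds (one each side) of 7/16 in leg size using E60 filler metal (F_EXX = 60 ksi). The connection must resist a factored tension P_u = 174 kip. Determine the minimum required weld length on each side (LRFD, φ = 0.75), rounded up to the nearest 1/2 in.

Throat t_e = 0.707 × 0.4375 = 0.3093 in.
φr_n = 0.75 × 0.6 × 60 × 0.3093 = 8.351 kip/in.
L_req = P_u / φr_n = 174 / 8.351 = 20.83 in total.
Per side: 20.83 / 2 = 10.42 in.
Round up → use L = 10.5 in on each side.

L = 10.5 in on each side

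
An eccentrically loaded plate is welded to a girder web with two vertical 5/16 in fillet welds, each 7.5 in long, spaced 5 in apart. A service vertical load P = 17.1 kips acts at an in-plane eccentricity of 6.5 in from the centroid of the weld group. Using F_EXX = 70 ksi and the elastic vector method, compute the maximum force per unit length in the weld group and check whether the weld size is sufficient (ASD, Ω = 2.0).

Total weld length L_w = 15 in. Treat welds as unit-width lines.
Polar moment about centroid: J = 2[d³/12 + d(b/2)²] = 2[7.5³/12 + 7.5×2.5²] = 164.1 in³.
Direct shear f_v = P/L_w = 17.1 / 15 = 1.14 kip/in (vertical).
Torsion M = P·e = 17.1 × 6.5 = 111.15 kip·in.
Critical point at (x, y) = (2.5, 3.75) from centroid. f_tx = M·y/J = 2.541 kip/in; f_ty = M·x/J = 1.694 kip/in.
Resultant f_max = √[f_tx² + (f_v + f_ty)²] = √[2.541² + (1.14 + 1.694)²] = 3.806 kip/in.
Capacity per unit length: r_n/Ω = (1/2.0) × 0.6 × 70 × (0.707 × 0.3125) = 4.64 kip/in.
3.806 ≤ 4.64 → adequate.

f_max ≈ 3.81 kip/in; adequate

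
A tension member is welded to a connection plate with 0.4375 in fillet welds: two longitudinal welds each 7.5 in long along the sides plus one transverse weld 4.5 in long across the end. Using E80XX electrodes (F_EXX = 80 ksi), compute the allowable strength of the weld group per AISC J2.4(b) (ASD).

t_e = 0.707 × 0.4375 = 0.3093 in.
R_nwl = 0.6 × 80 × 0.3093 × 15 = 222.7 kip (longitudinal, 2 welds).
R_nwt = 0.6 × 80 × 0.3093 × 4.5 = 66.81 kip (transverse, base value).
(i) R_nwl + R_nwt = 289.5 kip; (ii) 0.85 R_nwl + 1.5 R_nwt = 289.5 kip.
R_n = max = 289.5 kip [governs: (ii)]; R_n/Ω = 144.8 kip.

R_n/Ω ≈ 145 kip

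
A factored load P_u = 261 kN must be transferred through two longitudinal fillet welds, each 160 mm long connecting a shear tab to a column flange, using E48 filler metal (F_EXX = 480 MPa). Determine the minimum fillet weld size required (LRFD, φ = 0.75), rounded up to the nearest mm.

Total weld length L = 320 mm.
Required throat t_e = P_u / (φ × 0.6 F_EXX × L) = 261 / (0.75 × 0.6 × 480 × 320 × 10⁻³) = 3.776 mm.
Required leg w = t_e / 0.707 = 5.341 mm → use 6 mm.

w = 6 mm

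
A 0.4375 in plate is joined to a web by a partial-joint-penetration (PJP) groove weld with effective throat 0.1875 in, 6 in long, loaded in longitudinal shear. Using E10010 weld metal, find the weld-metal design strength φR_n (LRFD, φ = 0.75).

E100XX → F_EXX = 100 ksi.
Effective throat (given) t_e = 0.1875 in.
A_we = 0.1875 × 6 = 1.125 in².
F_nw = 0.6 F_EXX = 60 ksi.
φR_n = 0.75 × 60 × 1.125 = 50.62 kips.

φR_n ≈ 50.6 kips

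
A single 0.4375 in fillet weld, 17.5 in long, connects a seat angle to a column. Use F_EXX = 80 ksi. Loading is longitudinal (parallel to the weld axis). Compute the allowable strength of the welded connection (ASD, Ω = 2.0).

Effective throat t_e = 0.707 × 0.4375 = 0.3093 in.
Total length L = 17.5 in; A_we = 0.3093 × 17.5 = 5.413 in².
F_nw = 0.6 F_EXX = 0.6 × 80 = 48 ksi.
R_n = 48 × 5.413 = 259.8 kip; R_n/Ω = 259.8/2.0 = 129.9 kip.

R_n/Ω ≈ 130 kip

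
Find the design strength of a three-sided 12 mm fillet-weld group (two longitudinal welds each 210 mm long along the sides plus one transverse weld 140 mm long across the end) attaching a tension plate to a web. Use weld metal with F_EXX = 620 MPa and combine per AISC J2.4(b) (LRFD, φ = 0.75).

t_e = 0.707 × 12 = 8.484 mm.
R_nwl = 0.6 × 620 × 8.484 × 420 × 10⁻³ = 1326 kN (longitudinal, 2 welds).
R_nwt = 0.6 × 620 × 8.484 × 140 × 10⁻³ = 441.8 kN (transverse, base value).
(i) R_nwl + R_nwt = 1767 kN; (ii) 0.85 R_nwl + 1.5 R_nwt = 1789 kN.
R_n = max = 1789 kN [governs: (ii)]; φR_n = 1342 kN.

φR_n ≈ 1340 kN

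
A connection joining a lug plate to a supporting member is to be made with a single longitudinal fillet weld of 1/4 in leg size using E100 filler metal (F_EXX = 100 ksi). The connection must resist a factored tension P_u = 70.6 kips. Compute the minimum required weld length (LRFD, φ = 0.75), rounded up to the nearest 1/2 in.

L = 9 in

Throat t_e = 0.707 × 0.25 = 0.1767 in.
φr_n = 0.75 × 0.6 × 100 × 0.1767 = 7.954 kips/in.
L_req = P_u / φr_n = 70.6 / 7.954 = 8.876 in total.
Round up → use L = 9 in.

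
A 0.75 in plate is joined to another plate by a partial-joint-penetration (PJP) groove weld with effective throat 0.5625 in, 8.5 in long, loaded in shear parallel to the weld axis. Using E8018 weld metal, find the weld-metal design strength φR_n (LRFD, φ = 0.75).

E80XX → F_EXX = 80 ksi.
Effective throat (given) t_e = 0.5625 in.
A_we = 0.5625 × 8.5 = 4.781 in².
F_nw = 0.6 F_EXX = 48 ksi.
φR_n = 0.75 × 48 × 4.781 = 172.1 kip.

φR_n ≈ 172 kip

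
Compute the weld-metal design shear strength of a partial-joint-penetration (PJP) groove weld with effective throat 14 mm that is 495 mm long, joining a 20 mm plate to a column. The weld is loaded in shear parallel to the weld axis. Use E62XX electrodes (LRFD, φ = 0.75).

E62XX → F_EXX = 620 MPa.
Effective throat (given) t_e = 14 mm.
A_we = 14 × 495 = 6930 mm².
F_nw = 0.6 F_EXX = 372 MPa.
φR_n = 0.75 × 372 × 6930 × 10⁻³ = 1933 kN.

φR_n ≈ 1930 kN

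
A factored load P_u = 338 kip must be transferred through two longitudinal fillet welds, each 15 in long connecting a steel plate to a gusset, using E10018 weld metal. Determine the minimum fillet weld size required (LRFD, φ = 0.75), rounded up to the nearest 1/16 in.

E100XX → F_EXX = 100 ksi.
Total weld length L = 30 in.
Required throat t_e = P_u / (φ × 0.6 F_EXX × L) = 338 / (0.75 × 0.6 × 100 × 30) = 0.2504 in.
Required leg w = t_e / 0.707 = 0.3541 in → use 3/8 in.

w = 3/8 in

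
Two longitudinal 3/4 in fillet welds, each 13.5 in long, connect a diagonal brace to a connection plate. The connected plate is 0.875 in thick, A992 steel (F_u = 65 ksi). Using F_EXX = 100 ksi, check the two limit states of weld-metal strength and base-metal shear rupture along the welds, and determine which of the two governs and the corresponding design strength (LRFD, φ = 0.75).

t_e = 0.707 × 0.75 = 0.5302 in; L = 27 in.
Weld metal: φR_n = 0.75 × 0.6 × 100 × 0.5302 × 27 = 644.3 kip.
Base metal (shear rupture): φR_n = 0.75 × 0.6 × 65 × 0.875 × 27 = 691 kip.
Governing: weld metal.

φR_n ≈ 644 kip (weld metal governs)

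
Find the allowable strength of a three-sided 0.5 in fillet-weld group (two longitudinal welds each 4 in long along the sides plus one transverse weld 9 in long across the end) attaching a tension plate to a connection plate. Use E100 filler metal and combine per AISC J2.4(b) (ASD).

E100XX → F_EXX = 100 ksi.
t_e = 0.707 × 0.5 = 0.3535 in.
R_nwl = 0.6 × 100 × 0.3535 × 8 = 169.7 kip (longitudinal, 2 welds).
R_nwt = 0.6 × 100 × 0.3535 × 9 = 190.9 kip (transverse, base value).
(i) R_nwl + R_nwt = 360.6 kip; (ii) 0.85 R_nwl + 1.5 R_nwt = 430.6 kip.
R_n = max = 430.6 kip [governs: (ii)]; R_n/Ω = 215.3 kip.

R_n/Ω ≈ 215 kip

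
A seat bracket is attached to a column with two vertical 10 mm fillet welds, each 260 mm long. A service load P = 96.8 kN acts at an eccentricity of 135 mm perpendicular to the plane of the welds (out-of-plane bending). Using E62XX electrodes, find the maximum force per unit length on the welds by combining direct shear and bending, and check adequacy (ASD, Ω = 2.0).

f_max ≈ 609 N/mm; adequate

E62XX → F_EXX = 620 MPa.
L_w = 2 × 260 = 520 mm; section modulus (unit throat) S = 2 × L²/6 = 22530 mm².
Direct shear f_v = P/L_w = 96.8×10³/520 = 186.2 N/mm.
Moment M = P × e = 96.8×10³ × 135 = 13068000 N·mm; bending f_b = M/S = 579.9 N/mm.
f_max = √(f_v² + f_b²) = √(186.2² + 579.9²) = 609.1 N/mm.
r_n/Ω = (1/2.0) × 0.6 × 620 × (0.707 × 10) = 1315 N/mm → adequate.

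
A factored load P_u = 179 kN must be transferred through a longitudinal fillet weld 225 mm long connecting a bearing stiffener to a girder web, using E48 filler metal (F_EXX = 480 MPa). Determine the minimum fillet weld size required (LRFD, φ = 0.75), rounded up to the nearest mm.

w = 6 mm

Total weld length L = 225 mm.
Required throat t_e = P_u / (φ × 0.6 F_EXX × L) = 179 / (0.75 × 0.6 × 480 × 225 × 10⁻³) = 3.683 mm.
Required leg w = t_e / 0.707 = 5.21 mm → use 6 mm.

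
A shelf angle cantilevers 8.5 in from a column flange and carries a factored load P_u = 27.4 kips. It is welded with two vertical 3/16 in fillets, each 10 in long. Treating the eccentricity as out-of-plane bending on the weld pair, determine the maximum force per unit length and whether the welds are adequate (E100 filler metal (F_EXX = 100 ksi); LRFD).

L_w = 2 × 10 = 20 in; section modulus (unit throat) S = 2 × L²/6 = 33.33 in².
Direct shear f_v = P/L_w = 27.4/20 = 1.37 kip/in.
Moment M = P × e = 27.4 × 8.5 = 232.9 kip·in; bending f_b = M/S = 6.987 kip/in.
f_max = √(f_v² + f_b²) = √(1.37² + 6.987²) = 7.12 kip/in.
φr_n = 0.75 × 0.6 × 100 × (0.707 × 0.1875) = 5.965 kip/in → NOT adequate.

f_max ≈ 7.12 kip/in; NOT adequate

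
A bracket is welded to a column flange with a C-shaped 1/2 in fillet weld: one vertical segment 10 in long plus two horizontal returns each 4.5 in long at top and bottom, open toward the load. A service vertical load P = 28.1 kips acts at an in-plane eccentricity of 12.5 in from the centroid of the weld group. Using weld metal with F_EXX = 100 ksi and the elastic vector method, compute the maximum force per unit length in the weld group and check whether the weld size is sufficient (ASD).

f_max ≈ 7.07 kip/in; adequate

Total weld length L_w = 19 in. Treat welds as unit-width lines.
Centroid: x̄ = 2×4.5×2.25 / 19 = 1.066 in from the vertical weld.
Polar moment about centroid: J = I_x + I_y = [10³/12 + 2×4.5×5²] + [10×1.066² + 2(4.5³/12 + 4.5×1.184²)] = 347.5 in³.
Direct shear f_v = P/L_w = 28.1 / 19 = 1.479 kip/in (vertical).
Torsion M = P·e = 28.1 × 12.5 = 351.25 kip·in.
Critical point at (x, y) = (3.434, 5) from centroid. f_tx = M·y/J = 5.054 kip/in; f_ty = M·x/J = 3.471 kip/in.
Resultant f_max = √[f_tx² + (f_v + f_ty)²] = √[5.054² + (1.479 + 3.471)²] = 7.074 kip/in.
Capacity per unit length: r_n/Ω = (1/2.0) × 0.6 × 100 × (0.707 × 0.5) = 10.6 kip/in.
7.074 ≤ 10.6 → adequate.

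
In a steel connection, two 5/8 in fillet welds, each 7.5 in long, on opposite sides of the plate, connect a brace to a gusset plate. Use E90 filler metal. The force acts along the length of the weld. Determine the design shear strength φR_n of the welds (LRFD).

φR_n ≈ 268 kips

E90XX → F_EXX = 90 ksi.
Effective throat t_e = 0.707 × 0.625 = 0.4419 in.
Total length L = 15 in; A_we = 0.4419 × 15 = 6.628 in².
F_nw = 0.6 F_EXX = 0.6 × 90 = 54 ksi.
φR_n = 0.75 × 54 × 6.628 = 268.4 kips.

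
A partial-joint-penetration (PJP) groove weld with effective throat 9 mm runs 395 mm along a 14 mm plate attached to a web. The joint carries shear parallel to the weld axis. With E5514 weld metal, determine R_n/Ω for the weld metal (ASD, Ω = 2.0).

E55XX → F_EXX = 550 MPa.
Effective throat (given) t_e = 9 mm.
A_we = 9 × 395 = 3555 mm².
F_nw = 0.6 F_EXX = 330 MPa.
R_n/Ω = (330 × 3555) / 2.0 × 10⁻³ = 586.6 kN.

R_n/Ω ≈ 587 kN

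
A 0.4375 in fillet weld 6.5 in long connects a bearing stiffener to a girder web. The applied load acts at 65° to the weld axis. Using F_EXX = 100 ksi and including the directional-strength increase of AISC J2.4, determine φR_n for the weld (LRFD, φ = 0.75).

φR_n ≈ 130 kip

t_e = 0.707 × 0.4375 = 0.3093 in; A_we = 0.3093 × 6.5 = 2.011 in².
Directional factor: 1.0 + 0.5 sin^1.5(65°) = 1.431.
F_nw = 0.6 × 100 × 1.431 = 85.88 ksi.
φR_n = 0.75 × 85.88 × 2.011 = 129.5 kip.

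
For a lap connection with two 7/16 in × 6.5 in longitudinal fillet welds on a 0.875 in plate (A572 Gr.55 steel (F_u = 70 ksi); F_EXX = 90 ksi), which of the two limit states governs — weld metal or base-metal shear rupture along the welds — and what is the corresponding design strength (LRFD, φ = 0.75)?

φR_n ≈ 163 kips (weld metal governs)

t_e = 0.707 × 0.4375 = 0.3093 in; L = 13 in.
Weld metal: φR_n = 0.75 × 0.6 × 90 × 0.3093 × 13 = 162.9 kips.
Base metal (shear rupture): φR_n = 0.75 × 0.6 × 70 × 0.875 × 13 = 358.3 kips.
Governing: weld metal.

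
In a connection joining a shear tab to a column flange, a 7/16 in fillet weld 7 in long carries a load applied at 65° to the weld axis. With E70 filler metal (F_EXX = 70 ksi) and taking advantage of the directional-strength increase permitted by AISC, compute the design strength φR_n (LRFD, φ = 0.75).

φR_n ≈ 97.6 kips

t_e = 0.707 × 0.4375 = 0.3093 in; A_we = 0.3093 × 7 = 2.165 in².
Directional factor: 1.0 + 0.5 sin^1.5(65°) = 1.431.
F_nw = 0.6 × 70 × 1.431 = 60.12 ksi.
φR_n = 0.75 × 60.12 × 2.165 = 97.63 kips.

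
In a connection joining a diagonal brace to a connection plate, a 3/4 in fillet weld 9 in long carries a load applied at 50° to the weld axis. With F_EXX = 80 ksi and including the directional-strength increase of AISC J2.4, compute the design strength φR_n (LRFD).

φR_n ≈ 229 kips

t_e = 0.707 × 0.75 = 0.5302 in; A_we = 0.5302 × 9 = 4.772 in².
Directional factor: 1.0 + 0.5 sin^1.5(50°) = 1.335.
F_nw = 0.6 × 80 × 1.335 = 64.09 ksi.
φR_n = 0.75 × 64.09 × 4.772 = 229.4 kips.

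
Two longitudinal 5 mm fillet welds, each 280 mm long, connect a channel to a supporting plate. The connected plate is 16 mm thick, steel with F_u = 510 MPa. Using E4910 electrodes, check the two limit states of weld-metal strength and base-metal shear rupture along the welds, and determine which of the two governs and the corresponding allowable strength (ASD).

R_n/Ω ≈ 291 kN (weld metal governs)

E49XX → F_EXX = 490 MPa.
t_e = 0.707 × 5 = 3.535 mm; L = 560 mm.
Weld metal: R_n/Ω = (1/2.0) × 0.6 × 490 × 3.535 × 560 × 10⁻³ = 291 kN.
Base metal (shear rupture): R_n/Ω = (1/2.0) × 0.6 × 510 × 16 × 560 × 10⁻³ = 1371 kN.
Governing: weld metal.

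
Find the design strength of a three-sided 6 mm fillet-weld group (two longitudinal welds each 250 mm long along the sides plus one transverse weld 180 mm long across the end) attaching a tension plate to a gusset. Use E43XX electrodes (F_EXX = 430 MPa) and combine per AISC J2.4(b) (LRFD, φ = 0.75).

φR_n ≈ 570 kN

t_e = 0.707 × 6 = 4.242 mm.
R_nwl = 0.6 × 430 × 4.242 × 500 × 10⁻³ = 547.2 kN (longitudinal, 2 welds).
R_nwt = 0.6 × 430 × 4.242 × 180 × 10⁻³ = 197 kN (transverse, base value).
(i) R_nwl + R_nwt = 744.2 kN; (ii) 0.85 R_nwl + 1.5 R_nwt = 760.6 kN.
R_n = max = 760.6 kN [governs: (ii)]; φR_n = 570.5 kN.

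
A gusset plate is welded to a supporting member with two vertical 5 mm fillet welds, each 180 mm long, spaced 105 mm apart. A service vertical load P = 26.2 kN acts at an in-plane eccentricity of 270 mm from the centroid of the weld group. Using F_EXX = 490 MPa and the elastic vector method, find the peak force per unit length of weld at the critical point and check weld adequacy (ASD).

f_max ≈ 417 N/mm; adequate

Total weld length L_w = 360 mm. Treat welds as unit-width lines.
Polar moment about centroid: J = 2[d³/12 + d(b/2)²] = 2[180³/12 + 180×52.5²] = 1964000 mm³.
Direct shear f_v = P/L_w = 26.2×10³ / 360 = 72.78 N/mm (vertical).
Torsion M = P·e = 26.2×10³ × 270 = 7074000 N·mm.
Critical point at (x, y) = (52.5, 90) from centroid. f_tx = M·y/J = 324.1 N/mm; f_ty = M·x/J = 189.1 N/mm.
Resultant f_max = √[f_tx² + (f_v + f_ty)²] = √[324.1² + (72.78 + 189.1)²] = 416.7 N/mm.
Capacity per unit length: r_n/Ω = (1/2.0) × 0.6 × 490 × (0.707 × 5) = 519.6 N/mm.
416.7 ≤ 519.6 → adequate.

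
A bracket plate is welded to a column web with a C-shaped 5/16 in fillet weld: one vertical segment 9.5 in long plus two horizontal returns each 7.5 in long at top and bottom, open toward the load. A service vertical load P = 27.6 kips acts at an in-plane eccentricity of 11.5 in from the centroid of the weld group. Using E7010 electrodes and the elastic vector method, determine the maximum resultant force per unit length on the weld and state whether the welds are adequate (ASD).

E70XX → F_EXX = 70 ksi.
Total weld length L_w = 24.5 in. Treat welds as unit-width lines.
Centroid: x̄ = 2×7.5×3.75 / 24.5 = 2.296 in from the vertical weld.
Polar moment about centroid: J = I_x + I_y = [9.5³/12 + 2×7.5×4.75²] + [9.5×2.296² + 2(7.5³/12 + 7.5×1.454²)] = 562 in³.
Direct shear f_v = P/L_w = 27.6 / 24.5 = 1.127 kip/in (vertical).
Torsion M = P·e = 27.6 × 11.5 = 317.4 kip·in.
Critical point at (x, y) = (5.204, 4.75) from centroid. f_tx = M·y/J = 2.683 kip/in; f_ty = M·x/J = 2.939 kip/in.
Resultant f_max = √[f_tx² + (f_v + f_ty)²] = √[2.683² + (1.127 + 2.939)²] = 4.871 kip/in.
Capacity per unit length: r_n/Ω = (1/2.0) × 0.6 × 70 × (0.707 × 0.3125) = 4.64 kip/in.
4.871 > 4.64 → NOT adequate.

f_max ≈ 4.87 kip/in; NOT adequate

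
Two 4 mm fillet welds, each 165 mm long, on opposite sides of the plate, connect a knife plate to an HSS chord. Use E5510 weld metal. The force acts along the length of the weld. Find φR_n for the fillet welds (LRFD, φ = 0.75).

φR_n ≈ 231 kN

E55XX → F_EXX = 550 MPa.
Effective throat t_e = 0.707 × 4 = 2.828 mm.
Total length L = 330 mm; A_we = 2.828 × 330 = 933.2 mm².
F_nw = 0.6 F_EXX = 0.6 × 550 = 330 MPa.
φR_n = 0.75 × 330 × 933.2 × 10⁻³ = 231 kN.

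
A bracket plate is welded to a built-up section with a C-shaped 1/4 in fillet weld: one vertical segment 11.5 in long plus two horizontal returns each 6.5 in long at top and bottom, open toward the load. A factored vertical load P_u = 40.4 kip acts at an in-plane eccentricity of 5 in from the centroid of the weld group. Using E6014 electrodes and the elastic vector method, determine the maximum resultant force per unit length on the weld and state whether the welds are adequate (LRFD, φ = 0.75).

f_max ≈ 3.55 kip/in; adequate

E60XX → F_EXX = 60 ksi.
Total weld length L_w = 24.5 in. Treat welds as unit-width lines.
Centroid: x̄ = 2×6.5×3.25 / 24.5 = 1.724 in from the vertical weld.
Polar moment about centroid: J = I_x + I_y = [11.5³/12 + 2×6.5×5.75²] + [11.5×1.724² + 2(6.5³/12 + 6.5×1.526²)] = 666.8 in³.
Direct shear f_v = P/L_w = 40.4 / 24.5 = 1.649 kip/in (vertical).
Torsion M = P·e = 40.4 × 5 = 202 kip·in.
Critical point at (x, y) = (4.776, 5.75) from centroid. f_tx = M·y/J = 1.742 kip/in; f_ty = M·x/J = 1.447 kip/in.
Resultant f_max = √[f_tx² + (f_v + f_ty)²] = √[1.742² + (1.649 + 1.447)²] = 3.552 kip/in.
Capacity per unit length: φr_n = 0.75 × 0.6 × 60 × (0.707 × 0.25) = 4.772 kip/in.
3.552 ≤ 4.772 → adequate.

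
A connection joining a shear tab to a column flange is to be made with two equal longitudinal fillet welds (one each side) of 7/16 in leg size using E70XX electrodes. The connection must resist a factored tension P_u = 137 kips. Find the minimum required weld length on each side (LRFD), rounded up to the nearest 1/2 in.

E70XX → F_EXX = 70 ksi.
Throat t_e = 0.707 × 0.4375 = 0.3093 in.
φr_n = 0.75 × 0.6 × 70 × 0.3093 = 9.743 kips/in.
L_req = P_u / φr_n = 137 / 9.743 = 14.06 in total.
Per side: 14.06 / 2 = 7.03 in.
Round up → use L = 7.5 in on each side.

L = 7.5 in on each side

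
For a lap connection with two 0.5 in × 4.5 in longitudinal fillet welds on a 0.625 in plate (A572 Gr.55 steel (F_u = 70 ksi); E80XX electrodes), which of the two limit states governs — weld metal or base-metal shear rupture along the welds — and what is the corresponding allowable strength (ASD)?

R_n/Ω ≈ 76.4 kip (weld metal governs)

E80XX → F_EXX = 80 ksi.
t_e = 0.707 × 0.5 = 0.3535 in; L = 9 in.
Weld metal: R_n/Ω = (1/2.0) × 0.6 × 80 × 0.3535 × 9 = 76.36 kip.
Base metal (shear rupture): R_n/Ω = (1/2.0) × 0.6 × 70 × 0.625 × 9 = 118.1 kip.
Governing: weld metal.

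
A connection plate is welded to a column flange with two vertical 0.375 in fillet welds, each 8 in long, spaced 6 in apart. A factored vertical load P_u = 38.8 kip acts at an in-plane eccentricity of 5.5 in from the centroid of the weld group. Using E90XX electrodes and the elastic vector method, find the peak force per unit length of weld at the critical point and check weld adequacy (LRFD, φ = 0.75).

f_max ≈ 6.41 kip/in; adequate

E90XX → F_EXX = 90 ksi.
Total weld length L_w = 16 in. Treat welds as unit-width lines.
Polar moment about centroid: J = 2[d³/12 + d(b/2)²] = 2[8³/12 + 8×3²] = 229.3 in³.
Direct shear f_v = P/L_w = 38.8 / 16 = 2.425 kip/in (vertical).
Torsion M = P·e = 38.8 × 5.5 = 213.4 kip·in.
Critical point at (x, y) = (3, 4) from centroid. f_tx = M·y/J = 3.722 kip/in; f_ty = M·x/J = 2.792 kip/in.
Resultant f_max = √[f_tx² + (f_v + f_ty)²] = √[3.722² + (2.425 + 2.792)²] = 6.408 kip/in.
Capacity per unit length: φr_n = 0.75 × 0.6 × 90 × (0.707 × 0.375) = 10.74 kip/in.
6.408 ≤ 10.74 → adequate.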